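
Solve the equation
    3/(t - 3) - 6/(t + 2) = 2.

t = -4.5 or t = 4

Multiply both sides by (t - 3)(t + 2):
3(t + 2) - 6(t - 3) = 2(t - 3)(t + 2).
Expand and collect terms: 2t^2 + t - 36 = 0.
Factor or apply the quadratic formula: t = 4 or t = -4.5.
Neither value makes a denominator zero (t != 3, t != -2), so both are valid.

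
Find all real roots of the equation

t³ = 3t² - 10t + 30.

t = 3

Rearrange: t³ - 3t² + 10t - 30 = 0.
Possible rational roots are divisors of -30. Testing t = 3 gives 0, so (t - 3) is a factor.
Divide: t³ - 3t² + 10t - 30 = (t - 3)(t² + 10).
The quadratic t² + 10 has discriminant -40 < 0, so no further real roots.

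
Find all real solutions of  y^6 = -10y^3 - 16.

Let u = y^3. The equation becomes u^2 + 10u + 16 = 0.
Factor: (u + 8)(u + 2) = 0, so u = -8 or u = -2.
y^3 = -8 gives y = -2.
y^3 = -2 gives y = -(2)^(1/3) ~= -1.2599.

y = -2 or y = -1.2599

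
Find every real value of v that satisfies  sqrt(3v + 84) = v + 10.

v = -1

Square both sides: 3v + 84 = (v + 10)^2.
Expand and rearrange: v^2 + 17v + 16 = 0.
Solving gives v = -1 or v = -16.
Check each candidate in the original equation:
  v = -1: sqrt(81) = 9, while v + 10 = 9 — valid.
  v = -16: sqrt(36) = 6, while v + 10 = -6 — extraneous.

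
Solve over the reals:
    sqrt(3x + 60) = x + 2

Square both sides: 3x + 60 = (x + 2)^2.
Expand and rearrange: x^2 + x - 56 = 0.
Solving gives x = 7 or x = -8.
Check each candidate in the original equation:
  x = 7: sqrt(81) = 9, while x + 2 = 9 — valid.
  x = -8: sqrt(36) = 6, while x + 2 = -6 — extraneous.

x = 7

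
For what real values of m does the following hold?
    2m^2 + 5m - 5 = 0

m = -3.2656 or m = 0.7656

Discriminant: (5)^2 - 4*2*(-5) = 65.
Quadratic formula: m = (-5 +/- sqrt(65)) / 4.
So m = -5/4 + sqrt(65)/4 ~= 0.7656 or m = -sqrt(65)/4 - 5/4 ~= -3.2656.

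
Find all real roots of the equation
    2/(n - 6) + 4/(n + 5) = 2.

n = -3.1962 or n = 7.1962

Multiply both sides by (n - 6)(n + 5):
2(n + 5) + 4(n - 6) = 2(n - 6)(n + 5).
Expand and collect terms: 2n² - 8n - 46 = 0.
By the quadratic formula, n = (8 ± √432) / 4, so n ≈ 7.1962 or n ≈ -3.1962.
Neither value makes a denominator zero (n ≠ 6, n ≠ -5), so both are valid.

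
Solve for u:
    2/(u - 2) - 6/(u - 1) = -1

Multiply both sides by (u - 2)(u - 1):
2(u - 1) - 6(u - 2) = -(u - 2)(u - 1).
Expand and collect terms: -u^2 + 7u - 12 = 0.
Factor or apply the quadratic formula: u = 3 or u = 4.
Neither value makes a denominator zero (u != 2, u != 1), so both are valid.

u = 3 or u = 4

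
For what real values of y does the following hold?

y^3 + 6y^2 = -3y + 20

Rearrange: y^3 + 6y^2 + 3y - 20 = 0.
Possible rational roots are divisors of -20. Testing y = -4 gives 0, so (y + 4) is a factor.
Divide: y^3 + 6y^2 + 3y - 20 = (y + 4)(y^2 + 2y - 5).
Apply the quadratic formula to y^2 + 2y - 5 = 0: y = (-2 +/- sqrt(24))/2, i.e. y ~= 1.4495 or y ~= -3.4495.

y = -4 or y = -3.4495 or y = 1.4495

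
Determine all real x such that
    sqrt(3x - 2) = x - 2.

x = 6

Square both sides: 3x - 2 = (x - 2)^2.
Expand and rearrange: x^2 - 7x + 6 = 0.
Solving gives x = 6 or x = 1.
Check each candidate in the original equation:
  x = 6: sqrt(16) = 4, while x - 2 = 4 — valid.
  x = 1: sqrt(1) = 1, while x - 2 = -1 — extraneous.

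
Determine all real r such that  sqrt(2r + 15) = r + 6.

Square both sides: 2r + 15 = (r + 6)^2.
Expand and rearrange: r^2 + 10r + 21 = 0.
Solving gives r = -3 or r = -7.
Check each candidate in the original equation:
  r = -3: sqrt(9) = 3, while r + 6 = 3 — valid.
  r = -7: sqrt(1) = 1, while r + 6 = -1 — extraneous.

r = -3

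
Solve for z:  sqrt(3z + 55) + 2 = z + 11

Isolate the radical: sqrt(3z + 55) = z + 9.
Square both sides: 3z + 55 = (z + 9)^2.
Expand and rearrange: z^2 + 15z + 26 = 0.
Solving gives z = -2 or z = -13.
Check each candidate in the original equation:
  z = -2: sqrt(49) = 7, while z + 9 = 7 — valid.
  z = -13: sqrt(16) = 4, while z + 9 = -4 — extraneous.

z = -2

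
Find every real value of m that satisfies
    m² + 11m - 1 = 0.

m = -11.0902 or m = 0.0902

Discriminant: (11)² − 4·1·(-1) = 125.
Quadratic formula: m = (-11 ± √125) / 2.
So m = -11/2 + 5·√(5)/2 ≈ 0.0902 or m = -5·√(5)/2 - 11/2 ≈ -11.0902.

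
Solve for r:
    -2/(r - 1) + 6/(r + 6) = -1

r = -11.1521 or r = 2.1521

Multiply both sides by (r - 1)(r + 6):
-2(r + 6) + 6(r - 1) = -(r - 1)(r + 6).
Expand and collect terms: -r² - 9r + 24 = 0.
By the quadratic formula, r = (9 ± √177) / -2, so r ≈ -11.1521 or r ≈ 2.1521.
Neither value makes a denominator zero (r ≠ 1, r ≠ -6), so both are valid.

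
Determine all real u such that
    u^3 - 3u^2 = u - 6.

u = -1.3028 or u = 2 or u = 2.3028

Rearrange: u^3 - 3u^2 - u + 6 = 0.
Possible rational roots are divisors of 6. Testing u = 2 gives 0, so (u - 2) is a factor.
Divide: u^3 - 3u^2 - u + 6 = (u - 2)(u^2 - u - 3).
Apply the quadratic formula to u^2 - u - 3 = 0: u = (1 +/- sqrt(13))/2, i.e. u ~= 2.3028 or u ~= -1.3028.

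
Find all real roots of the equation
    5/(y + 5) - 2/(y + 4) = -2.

y = -6.8508 or y = -3.6492

Multiply both sides by (y + 5)(y + 4):
5(y + 4) - 2(y + 5) = -2(y + 5)(y + 4).
Expand and collect terms: -2y² - 21y - 50 = 0.
By the quadratic formula, y = (21 ± √41) / -4, so y ≈ -6.8508 or y ≈ -3.6492.
Neither value makes a denominator zero (y ≠ -5, y ≠ -4), so both are valid.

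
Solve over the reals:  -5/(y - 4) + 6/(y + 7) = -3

y = -8.7691 or y = 5.4358

Multiply both sides by (y - 4)(y + 7):
-5(y + 7) + 6(y - 4) = -3(y - 4)(y + 7).
Expand and collect terms: -3y² - 10y + 143 = 0.
By the quadratic formula, y = (10 ± √1816) / -6, so y ≈ -8.7691 or y ≈ 5.4358.
Neither value makes a denominator zero (y ≠ 4, y ≠ -7), so both are valid.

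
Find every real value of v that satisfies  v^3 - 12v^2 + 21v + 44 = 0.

v = -1.1962 or v = 4 or v = 9.1962

Possible rational roots are divisors of 44. Testing v = 4 gives 0, so (v - 4) is a factor.
Divide: v^3 - 12v^2 + 21v + 44 = (v - 4)(v^2 - 8v - 11).
Apply the quadratic formula to v^2 - 8v - 11 = 0: v = (8 +/- sqrt(108))/2, i.e. v ~= 9.1962 or v ~= -1.1962.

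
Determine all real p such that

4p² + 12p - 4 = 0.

p = -3.3028 or p = 0.3028

Discriminant: (12)² − 4·4·(-4) = 208.
Quadratic formula: p = (-12 ± √208) / 8.
So p = -3/2 + √(13)/2 ≈ 0.3028 or p = -√(13)/2 - 3/2 ≈ -3.3028.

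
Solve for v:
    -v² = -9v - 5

Rearrange to standard form: -v² + 9v + 5 = 0.
Discriminant: (9)² − 4·(-1)·5 = 101.
Quadratic formula: v = (-9 ± √101) / (-2).
So v = 9/2 - √(101)/2 ≈ -0.5249 or v = 9/2 + √(101)/2 ≈ 9.5249.

v = -0.5249 or v = 9.5249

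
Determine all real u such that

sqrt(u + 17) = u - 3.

u = 8

Square both sides: u + 17 = (u - 3)^2.
Expand and rearrange: u^2 - 7u - 8 = 0.
Solving gives u = 8 or u = -1.
Check each candidate in the original equation:
  u = 8: sqrt(25) = 5, while u - 3 = 5 — valid.
  u = -1: sqrt(16) = 4, while u - 3 = -4 — extraneous.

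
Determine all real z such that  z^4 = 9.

Let u = z^2. The equation becomes u^2 - 9 = 0.
Factor: (u - 3)(u + 3) = 0, so u = 3 or u = -3.
z^2 = 3 gives z = +/-sqrt(3) ~= +/-1.7321.
z^2 = -3 < 0 has no real solution.

z = -1.7321 or z = 1.7321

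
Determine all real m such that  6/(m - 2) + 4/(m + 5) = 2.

Multiply both sides by (m - 2)(m + 5):
6(m + 5) + 4(m - 2) = 2(m - 2)(m + 5).
Expand and collect terms: 2m² - 4m - 42 = 0.
By the quadratic formula, m = (4 ± √352) / 4, so m ≈ 5.6904 or m ≈ -3.6904.
Neither value makes a denominator zero (m ≠ 2, m ≠ -5), so both are valid.

m = -3.6904 or m = 5.6904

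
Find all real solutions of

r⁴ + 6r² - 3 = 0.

r = -0.6813 or r = 0.6813

Let u = r². The equation becomes u² + 6u - 3 = 0.
By the quadratic formula, u = -3 + 2·√(3) or u = -2·√(3) - 3.
r² = -3 + 2·√(3) gives r = ±√(-3 + 2·√(3)) ≈ ±0.6813.
r² = -2·√(3) - 3 < 0 has no real solution.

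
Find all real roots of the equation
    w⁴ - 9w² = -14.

Let u = w². The equation becomes u² - 9u + 14 = 0.
Factor: (u - 7)(u - 2) = 0, so u = 7 or u = 2.
w² = 7 gives w = ±√(7) ≈ ±2.6458.
w² = 2 gives w = ±√(2) ≈ ±1.4142.

w = -2.6458 or w = -1.4142 or w = 1.4142 or w = 2.6458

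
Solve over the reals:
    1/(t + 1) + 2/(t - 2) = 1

t = -0.4495 or t = 4.4495

Multiply both sides by (t + 1)(t - 2):
(t - 2) + 2(t + 1) = (t + 1)(t - 2).
Expand and collect terms: t² - 4t - 2 = 0.
By the quadratic formula, t = (4 ± √24) / 2, so t ≈ 4.4495 or t ≈ -0.4495.
Neither value makes a denominator zero (t ≠ -1, t ≠ 2), so both are valid.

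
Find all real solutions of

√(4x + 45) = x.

x = 9

Square both sides: 4x + 45 = (x)².
Expand and rearrange: x² - 4x - 45 = 0.
Solving gives x = 9 or x = -5.
Check each candidate in the original equation:
  x = 9: √(81) = 9, while x = 9 — valid.
  x = -5: √(25) = 5, while x = -5 — extraneous.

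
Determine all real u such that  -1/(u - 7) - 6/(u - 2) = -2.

u = 4.5 or u = 8

Multiply both sides by (u - 7)(u - 2):
-(u - 2) - 6(u - 7) = -2(u - 7)(u - 2).
Expand and collect terms: -2u² + 25u - 72 = 0.
Factor or apply the quadratic formula: u = 4.5 or u = 8.
Neither value makes a denominator zero (u ≠ 7, u ≠ 2), so both are valid.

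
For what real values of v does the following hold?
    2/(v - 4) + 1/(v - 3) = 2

v = 3.2192 or v = 5.2808

Multiply both sides by (v - 4)(v - 3):
2(v - 3) + (v - 4) = 2(v - 4)(v - 3).
Expand and collect terms: 2v^2 - 17v + 34 = 0.
By the quadratic formula, v = (17 +/- sqrt(17)) / 4, so v ~= 5.2808 or v ~= 3.2192.
Neither value makes a denominator zero (v != 4, v != 3), so both are valid.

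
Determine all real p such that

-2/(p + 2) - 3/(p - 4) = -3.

p = -1.4369 or p = 5.1036

Multiply both sides by (p + 2)(p - 4):
-2(p - 4) - 3(p + 2) = -3(p + 2)(p - 4).
Expand and collect terms: -3p² + 11p + 22 = 0.
By the quadratic formula, p = (-11 ± √385) / -6, so p ≈ -1.4369 or p ≈ 5.1036.
Neither value makes a denominator zero (p ≠ -2, p ≠ 4), so both are valid.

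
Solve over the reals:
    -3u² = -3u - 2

u = -0.4574 or u = 1.4574

Rearrange to standard form: -3u² + 3u + 2 = 0.
Discriminant: (3)² − 4·(-3)·2 = 33.
Quadratic formula: u = (-3 ± √33) / (-6).
So u = 1/2 - √(33)/6 ≈ -0.4574 or u = 1/2 + √(33)/6 ≈ 1.4574.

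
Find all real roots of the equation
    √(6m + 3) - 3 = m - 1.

Isolate the radical: √(6m + 3) = m + 2.
Square both sides: 6m + 3 = (m + 2)².
Expand and rearrange: m² - 2m + 1 = 0.
This gives the repeated root m = 1.
Check in the original equation:
  m = 1: √(9) = 3, while m + 2 = 3 — valid.

m = 1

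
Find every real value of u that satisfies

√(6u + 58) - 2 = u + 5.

Isolate the radical: √(6u + 58) = u + 7.
Square both sides: 6u + 58 = (u + 7)².
Expand and rearrange: u² + 8u - 9 = 0.
Solving gives u = 1 or u = -9.
Check each candidate in the original equation:
  u = 1: √(64) = 8, while u + 7 = 8 — valid.
  u = -9: √(4) = 2, while u + 7 = -2 — extraneous.

u = 1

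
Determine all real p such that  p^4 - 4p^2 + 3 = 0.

p = -1.7321 or p = -1 or p = 1 or p = 1.7321

Let u = p^2. The equation becomes u^2 - 4u + 3 = 0.
Factor: (u - 1)(u - 3) = 0, so u = 1 or u = 3.
p^2 = 1 gives p = +/-1.
p^2 = 3 gives p = +/-sqrt(3) ~= +/-1.7321.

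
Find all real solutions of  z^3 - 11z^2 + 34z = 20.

z = 0.7639 or z = 5 or z = 5.2361

Rearrange: z^3 - 11z^2 + 34z - 20 = 0.
Possible rational roots are divisors of -20. Testing z = 5 gives 0, so (z - 5) is a factor.
Divide: z^3 - 11z^2 + 34z - 20 = (z - 5)(z^2 - 6z + 4).
Apply the quadratic formula to z^2 - 6z + 4 = 0: z = (6 +/- sqrt(20))/2, i.e. z ~= 5.2361 or z ~= 0.7639.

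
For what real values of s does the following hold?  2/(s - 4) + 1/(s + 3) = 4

Multiply both sides by (s - 4)(s + 3):
2(s + 3) + (s - 4) = 4(s - 4)(s + 3).
Expand and collect terms: 4s² - 7s - 50 = 0.
By the quadratic formula, s = (7 ± √849) / 8, so s ≈ 4.5172 or s ≈ -2.7672.
Neither value makes a denominator zero (s ≠ 4, s ≠ -3), so both are valid.

s = -2.7672 or s = 4.5172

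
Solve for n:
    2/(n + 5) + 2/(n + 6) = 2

Multiply both sides by (n + 5)(n + 6):
2(n + 6) + 2(n + 5) = 2(n + 5)(n + 6).
Expand and collect terms: 2n² + 18n + 38 = 0.
By the quadratic formula, n = (-18 ± √20) / 4, so n ≈ -3.382 or n ≈ -5.618.
Neither value makes a denominator zero (n ≠ -5, n ≠ -6), so both are valid.

n = -5.618 or n = -3.382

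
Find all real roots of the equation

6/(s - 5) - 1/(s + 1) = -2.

s = 0.5 or s = 1

Multiply both sides by (s - 5)(s + 1):
6(s + 1) - (s - 5) = -2(s - 5)(s + 1).
Expand and collect terms: -2s² + 3s - 1 = 0.
Factor or apply the quadratic formula: s = 0.5 or s = 1.
Neither value makes a denominator zero (s ≠ 5, s ≠ -1), so both are valid.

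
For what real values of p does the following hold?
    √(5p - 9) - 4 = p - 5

Isolate the radical: √(5p - 9) = p - 1.
Square both sides: 5p - 9 = (p - 1)².
Expand and rearrange: p² - 7p + 10 = 0.
Solving gives p = 5 or p = 2.
Check each candidate in the original equation:
  p = 5: √(16) = 4, while p - 1 = 4 — valid.
  p = 2: √(1) = 1, while p - 1 = 1 — valid.

p = 2 or p = 5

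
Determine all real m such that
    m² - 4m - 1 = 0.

Discriminant: (-4)² − 4·1·(-1) = 20.
Quadratic formula: m = (4 ± √20) / 2.
So m = 2 + √(5) ≈ 4.2361 or m = 2 - √(5) ≈ -0.2361.

m = -0.2361 or m = 4.2361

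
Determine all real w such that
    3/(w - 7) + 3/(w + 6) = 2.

w = -4.6708 or w = 8.6708

Multiply both sides by (w - 7)(w + 6):
3(w + 6) + 3(w - 7) = 2(w - 7)(w + 6).
Expand and collect terms: 2w^2 - 8w - 81 = 0.
By the quadratic formula, w = (8 +/- sqrt(712)) / 4, so w ~= 8.6708 or w ~= -4.6708.
Neither value makes a denominator zero (w != 7, w != -6), so both are valid.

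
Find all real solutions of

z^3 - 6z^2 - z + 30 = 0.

Possible rational roots are divisors of 30. Testing z = 3 gives 0, so (z - 3) is a factor.
Divide: z^3 - 6z^2 - z + 30 = (z - 3)(z^2 - 3z - 10).
Factor the quadratic: z = 5 or z = -2.

z = -2 or z = 3 or z = 5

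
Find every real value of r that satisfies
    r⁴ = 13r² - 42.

r = -2.6458 or r = -2.4495 or r = 2.4495 or r = 2.6458

Let u = r². The equation becomes u² - 13u + 42 = 0.
Factor: (u - 7)(u - 6) = 0, so u = 7 or u = 6.
r² = 7 gives r = ±√(7) ≈ ±2.6458.
r² = 6 gives r = ±√(6) ≈ ±2.4495.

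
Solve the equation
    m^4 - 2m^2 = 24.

Let u = m^2. The equation becomes u^2 - 2u - 24 = 0.
Factor: (u + 4)(u - 6) = 0, so u = -4 or u = 6.
m^2 = -4 < 0 has no real solution.
m^2 = 6 gives m = +/-sqrt(6) ~= +/-2.4495.

m = -2.4495 or m = 2.4495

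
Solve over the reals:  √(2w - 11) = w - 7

Square both sides: 2w - 11 = (w - 7)².
Expand and rearrange: w² - 16w + 60 = 0.
Solving gives w = 10 or w = 6.
Check each candidate in the original equation:
  w = 10: √(9) = 3, while w - 7 = 3 — valid.
  w = 6: √(1) = 1, while w - 7 = -1 — extraneous.

w = 10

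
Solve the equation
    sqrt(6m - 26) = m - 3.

m = 5 or m = 7

Square both sides: 6m - 26 = (m - 3)^2.
Expand and rearrange: m^2 - 12m + 35 = 0.
Solving gives m = 7 or m = 5.
Check each candidate in the original equation:
  m = 7: sqrt(16) = 4, while m - 3 = 4 — valid.
  m = 5: sqrt(4) = 2, while m - 3 = 2 — valid.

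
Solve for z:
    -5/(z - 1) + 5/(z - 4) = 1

z = -1.6533 or z = 6.6533

Multiply both sides by (z - 1)(z - 4):
-5(z - 4) + 5(z - 1) = (z - 1)(z - 4).
Expand and collect terms: z² - 5z - 11 = 0.
By the quadratic formula, z = (5 ± √69) / 2, so z ≈ 6.6533 or z ≈ -1.6533.
Neither value makes a denominator zero (z ≠ 1, z ≠ 4), so both are valid.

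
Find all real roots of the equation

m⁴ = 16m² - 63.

Let u = m². The equation becomes u² - 16u + 63 = 0.
Factor: (u - 9)(u - 7) = 0, so u = 9 or u = 7.
m² = 9 gives m = ±3.
m² = 7 gives m = ±√(7) ≈ ±2.6458.

m = -3 or m = -2.6458 or m = 2.6458 or m = 3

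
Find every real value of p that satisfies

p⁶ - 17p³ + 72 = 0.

Let u = p³. The equation becomes u² - 17u + 72 = 0.
Factor: (u - 8)(u - 9) = 0, so u = 8 or u = 9.
p³ = 8 gives p = 2.
p³ = 9 gives p = ∛(9) ≈ 2.0801.

p = 2 or p = 2.0801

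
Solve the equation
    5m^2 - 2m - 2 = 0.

Discriminant: (-2)^2 - 4*5*(-2) = 44.
Quadratic formula: m = (2 +/- sqrt(44)) / 10.
So m = 1/5 + sqrt(11)/5 ~= 0.8633 or m = 1/5 - sqrt(11)/5 ~= -0.4633.

m = -0.4633 or m = 0.8633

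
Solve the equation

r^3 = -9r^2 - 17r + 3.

r = -6.1623 or r = -3 or r = 0.1623

Rearrange: r^3 + 9r^2 + 17r - 3 = 0.
Possible rational roots are divisors of -3. Testing r = -3 gives 0, so (r + 3) is a factor.
Divide: r^3 + 9r^2 + 17r - 3 = (r + 3)(r^2 + 6r - 1).
Apply the quadratic formula to r^2 + 6r - 1 = 0: r = (-6 +/- sqrt(40))/2, i.e. r ~= 0.1623 or r ~= -6.1623.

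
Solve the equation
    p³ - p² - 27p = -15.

Rearrange: p³ - p² - 27p + 15 = 0.
Possible rational roots are divisors of 15. Testing p = -5 gives 0, so (p + 5) is a factor.
Divide: p³ - p² - 27p + 15 = (p + 5)(p² - 6p + 3).
Apply the quadratic formula to p² - 6p + 3 = 0: p = (6 ± √24)/2, i.e. p ≈ 5.4495 or p ≈ 0.5505.

p = -5 or p = 0.5505 or p = 5.4495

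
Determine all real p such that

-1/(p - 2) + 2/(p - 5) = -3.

Multiply both sides by (p - 2)(p - 5):
-(p - 5) + 2(p - 2) = -3(p - 2)(p - 5).
Expand and collect terms: -3p² + 20p - 31 = 0.
By the quadratic formula, p = (-20 ± √28) / -6, so p ≈ 2.4514 or p ≈ 4.2153.
Neither value makes a denominator zero (p ≠ 2, p ≠ 5), so both are valid.

p = 2.4514 or p = 4.2153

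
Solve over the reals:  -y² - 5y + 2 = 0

Discriminant: (-5)² − 4·(-1)·2 = 33.
Quadratic formula: y = (5 ± √33) / (-2).
So y = -√(33)/2 - 5/2 ≈ -5.3723 or y = -5/2 + √(33)/2 ≈ 0.3723.

y = -5.3723 or y = 0.3723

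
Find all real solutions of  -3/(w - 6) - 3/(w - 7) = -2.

Multiply both sides by (w - 6)(w - 7):
-3(w - 7) - 3(w - 6) = -2(w - 6)(w - 7).
Expand and collect terms: -2w² + 32w - 123 = 0.
By the quadratic formula, w = (-32 ± √40) / -4, so w ≈ 6.4189 or w ≈ 9.5811.
Neither value makes a denominator zero (w ≠ 6, w ≠ 7), so both are valid.

w = 6.4189 or w = 9.5811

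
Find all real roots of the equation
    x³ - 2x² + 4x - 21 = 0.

x = 3

Possible rational roots are divisors of -21. Testing x = 3 gives 0, so (x - 3) is a factor.
Divide: x³ - 2x² + 4x - 21 = (x - 3)(x² + x + 7).
The quadratic x² + x + 7 has discriminant -27 < 0, so no further real roots.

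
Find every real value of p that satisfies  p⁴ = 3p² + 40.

p = -2.8284 or p = 2.8284

Let u = p². The equation becomes u² - 3u - 40 = 0.
Factor: (u + 5)(u - 8) = 0, so u = -5 or u = 8.
p² = -5 < 0 has no real solution.
p² = 8 gives p = ±2·√(2) ≈ ±2.8284.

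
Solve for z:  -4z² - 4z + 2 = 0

Discriminant: (-4)² − 4·(-4)·2 = 48.
Quadratic formula: z = (4 ± √48) / (-8).
So z = -√(3)/2 - 1/2 ≈ -1.366 or z = -1/2 + √(3)/2 ≈ 0.366.

z = -1.366 or z = 0.366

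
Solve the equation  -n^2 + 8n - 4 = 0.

Discriminant: (8)^2 - 4*(-1)*(-4) = 48.
Quadratic formula: n = (-8 +/- sqrt(48)) / (-2).
So n = 4 - 2*sqrt(3) ~= 0.5359 or n = 2*sqrt(3) + 4 ~= 7.4641.

n = 0.5359 or n = 7.4641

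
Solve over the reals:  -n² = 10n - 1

Rearrange to standard form: -n² - 10n + 1 = 0.
Discriminant: (-10)² − 4·(-1)·1 = 104.
Quadratic formula: n = (10 ± √104) / (-2).
So n = -√(26) - 5 ≈ -10.099 or n = -5 + √(26) ≈ 0.099.

n = -10.099 or n = 0.099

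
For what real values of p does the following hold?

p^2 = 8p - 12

Bring every term to one side: p^2 - 8p + 12 = 0.
Factor: (p - 2)(p - 6) = 0.
So p = 2 or p = 6.

p = 2 or p = 6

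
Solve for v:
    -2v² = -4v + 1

v = 0.2929 or v = 1.7071

Rearrange to standard form: -2v² + 4v - 1 = 0.
Discriminant: (4)² − 4·(-2)·(-1) = 8.
Quadratic formula: v = (-4 ± √8) / (-4).
So v = 1 - √(2)/2 ≈ 0.2929 or v = √(2)/2 + 1 ≈ 1.7071.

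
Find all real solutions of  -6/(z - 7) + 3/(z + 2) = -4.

Multiply both sides by (z - 7)(z + 2):
-6(z + 2) + 3(z - 7) = -4(z - 7)(z + 2).
Expand and collect terms: -4z² + 23z + 89 = 0.
By the quadratic formula, z = (-23 ± √1953) / -8, so z ≈ -2.6491 or z ≈ 8.3991.
Neither value makes a denominator zero (z ≠ 7, z ≠ -2), so both are valid.

z = -2.6491 or z = 8.3991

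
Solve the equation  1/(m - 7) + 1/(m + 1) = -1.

m = -2.1231 or m = 6.1231

Multiply both sides by (m - 7)(m + 1):
(m + 1) + (m - 7) = -(m - 7)(m + 1).
Expand and collect terms: -m^2 + 4m + 13 = 0.
By the quadratic formula, m = (-4 +/- sqrt(68)) / -2, so m ~= -2.1231 or m ~= 6.1231.
Neither value makes a denominator zero (m != 7, m != -1), so both are valid.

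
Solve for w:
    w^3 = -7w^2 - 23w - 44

Rearrange: w^3 + 7w^2 + 23w + 44 = 0.
Possible rational roots are divisors of 44. Testing w = -4 gives 0, so (w + 4) is a factor.
Divide: w^3 + 7w^2 + 23w + 44 = (w + 4)(w^2 + 3w + 11).
The quadratic w^2 + 3w + 11 has discriminant -35 < 0, so no further real roots.

w = -4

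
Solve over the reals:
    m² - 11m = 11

Rearrange to standard form: m² - 11m - 11 = 0.
Discriminant: (-11)² − 4·1·(-11) = 165.
Quadratic formula: m = (11 ± √165) / 2.
So m = 11/2 + √(165)/2 ≈ 11.9226 or m = 11/2 - √(165)/2 ≈ -0.9226.

m = -0.9226 or m = 11.9226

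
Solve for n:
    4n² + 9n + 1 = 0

n = -2.1328 or n = -0.1172

Discriminant: (9)² − 4·4·1 = 65.
Quadratic formula: n = (-9 ± √65) / 8.
So n = -9/8 + √(65)/8 ≈ -0.1172 or n = -9/8 - √(65)/8 ≈ -2.1328.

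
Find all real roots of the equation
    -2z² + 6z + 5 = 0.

Discriminant: (6)² − 4·(-2)·5 = 76.
Quadratic formula: z = (-6 ± √76) / (-4).
So z = 3/2 - √(19)/2 ≈ -0.6794 or z = 3/2 + √(19)/2 ≈ 3.6794.

z = -0.6794 or z = 3.6794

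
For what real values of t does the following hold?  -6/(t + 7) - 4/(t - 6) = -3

t = -5.2126 or t = 7.5459

Multiply both sides by (t + 7)(t - 6):
-6(t - 6) - 4(t + 7) = -3(t + 7)(t - 6).
Expand and collect terms: -3t^2 + 7t + 118 = 0.
By the quadratic formula, t = (-7 +/- sqrt(1465)) / -6, so t ~= -5.2126 or t ~= 7.5459.
Neither value makes a denominator zero (t != -7, t != 6), so both are valid.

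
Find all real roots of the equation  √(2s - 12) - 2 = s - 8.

Isolate the radical: √(2s - 12) = s - 6.
Square both sides: 2s - 12 = (s - 6)².
Expand and rearrange: s² - 14s + 48 = 0.
Solving gives s = 8 or s = 6.
Check each candidate in the original equation:
  s = 8: √(4) = 2, while s - 6 = 2 — valid.
  s = 6: √(0) = 0, while s - 6 = 0 — valid.

s = 6 or s = 8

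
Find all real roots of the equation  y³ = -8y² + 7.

y = -7.8875 or y = -1 or y = 0.8875

Rearrange: y³ + 8y² - 7 = 0.
Possible rational roots are divisors of -7. Testing y = -1 gives 0, so (y + 1) is a factor.
Divide: y³ + 8y² - 7 = (y + 1)(y² + 7y - 7).
Apply the quadratic formula to y² + 7y - 7 = 0: y = (-7 ± √77)/2, i.e. y ≈ 0.8875 or y ≈ -7.8875.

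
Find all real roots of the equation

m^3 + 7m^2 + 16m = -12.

Rearrange: m^3 + 7m^2 + 16m + 12 = 0.
Possible rational roots are divisors of 12. Testing m = -3 gives 0, so (m + 3) is a factor.
Divide: m^3 + 7m^2 + 16m + 12 = (m + 3)(m^2 + 4m + 4).
The quadratic has the repeated root m = -2.

m = -3 or m = -2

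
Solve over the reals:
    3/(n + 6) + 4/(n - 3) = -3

Multiply both sides by (n + 6)(n - 3):
3(n - 3) + 4(n + 6) = -3(n + 6)(n - 3).
Expand and collect terms: -3n² - 16n + 39 = 0.
By the quadratic formula, n = (16 ± √724) / -6, so n ≈ -7.1512 or n ≈ 1.8179.
Neither value makes a denominator zero (n ≠ -6, n ≠ 3), so both are valid.

n = -7.1512 or n = 1.8179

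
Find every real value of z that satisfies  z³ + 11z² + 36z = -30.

Rearrange: z³ + 11z² + 36z + 30 = 0.
Possible rational roots are divisors of 30. Testing z = -5 gives 0, so (z + 5) is a factor.
Divide: z³ + 11z² + 36z + 30 = (z + 5)(z² + 6z + 6).
Apply the quadratic formula to z² + 6z + 6 = 0: z = (-6 ± √12)/2, i.e. z ≈ -1.2679 or z ≈ -4.7321.

z = -5 or z = -4.7321 or z = -1.2679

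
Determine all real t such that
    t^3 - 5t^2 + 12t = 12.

Rearrange: t^3 - 5t^2 + 12t - 12 = 0.
Possible rational roots are divisors of -12. Testing t = 2 gives 0, so (t - 2) is a factor.
Divide: t^3 - 5t^2 + 12t - 12 = (t - 2)(t^2 - 3t + 6).
The quadratic t^2 - 3t + 6 has discriminant -15 < 0, so no further real roots.

t = 2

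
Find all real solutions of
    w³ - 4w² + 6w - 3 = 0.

w = 1

Possible rational roots are divisors of -3. Testing w = 1 gives 0, so (w - 1) is a factor.
Divide: w³ - 4w² + 6w - 3 = (w - 1)(w² - 3w + 3).
The quadratic w² - 3w + 3 has discriminant -3 < 0, so no further real roots.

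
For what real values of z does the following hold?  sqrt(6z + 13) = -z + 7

z = 2

Square both sides: 6z + 13 = (-z + 7)^2.
Expand and rearrange: z^2 - 20z + 36 = 0.
Solving gives z = 18 or z = 2.
Check each candidate in the original equation:
  z = 18: sqrt(121) = 11, while -z + 7 = -11 — extraneous.
  z = 2: sqrt(25) = 5, while -z + 7 = 5 — valid.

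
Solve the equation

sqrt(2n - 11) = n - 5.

Square both sides: 2n - 11 = (n - 5)^2.
Expand and rearrange: n^2 - 12n + 36 = 0.
This gives the repeated root n = 6.
Check in the original equation:
  n = 6: sqrt(1) = 1, while n - 5 = 1 — valid.

n = 6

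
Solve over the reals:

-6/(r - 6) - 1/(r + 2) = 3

Multiply both sides by (r - 6)(r + 2):
-6(r + 2) - (r - 6) = 3(r - 6)(r + 2).
Expand and collect terms: 3r^2 - 5r - 30 = 0.
By the quadratic formula, r = (5 +/- sqrt(385)) / 6, so r ~= 4.1036 or r ~= -2.4369.
Neither value makes a denominator zero (r != 6, r != -2), so both are valid.

r = -2.4369 or r = 4.1036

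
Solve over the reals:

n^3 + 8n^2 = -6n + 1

Rearrange: n^3 + 8n^2 + 6n - 1 = 0.
Possible rational roots are divisors of -1. Testing n = -1 gives 0, so (n + 1) is a factor.
Divide: n^3 + 8n^2 + 6n - 1 = (n + 1)(n^2 + 7n - 1).
Apply the quadratic formula to n^2 + 7n - 1 = 0: n = (-7 +/- sqrt(53))/2, i.e. n ~= 0.1401 or n ~= -7.1401.

n = -7.1401 or n = -1 or n = 0.1401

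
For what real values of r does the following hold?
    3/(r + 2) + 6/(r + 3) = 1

r = -2.3589 or r = 6.3589

Multiply both sides by (r + 2)(r + 3):
3(r + 3) + 6(r + 2) = (r + 2)(r + 3).
Expand and collect terms: r² - 4r - 15 = 0.
By the quadratic formula, r = (4 ± √76) / 2, so r ≈ 6.3589 or r ≈ -2.3589.
Neither value makes a denominator zero (r ≠ -2, r ≠ -3), so both are valid.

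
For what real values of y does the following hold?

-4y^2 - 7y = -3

Rearrange to standard form: -4y^2 - 7y + 3 = 0.
Discriminant: (-7)^2 - 4*(-4)*3 = 97.
Quadratic formula: y = (7 +/- sqrt(97)) / (-8).
So y = -sqrt(97)/8 - 7/8 ~= -2.1061 or y = -7/8 + sqrt(97)/8 ~= 0.3561.

y = -2.1061 or y = 0.3561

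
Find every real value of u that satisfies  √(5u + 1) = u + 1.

Square both sides: 5u + 1 = (u + 1)².
Expand and rearrange: u² - 3u = 0.
Solving gives u = 3 or u = 0.
Check each candidate in the original equation:
  u = 3: √(16) = 4, while u + 1 = 4 — valid.
  u = 0: √(1) = 1, while u + 1 = 1 — valid.

u = 0 or u = 3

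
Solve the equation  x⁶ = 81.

Let u = x³. The equation becomes u² - 81 = 0.
Factor: (u + 9)(u - 9) = 0, so u = -9 or u = 9.
x³ = -9 gives x = -∛(9) ≈ -2.0801.
x³ = 9 gives x = ∛(9) ≈ 2.0801.

x = -2.0801 or x = 2.0801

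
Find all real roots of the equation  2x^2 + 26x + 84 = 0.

Factor: 2(x + 7)(x + 6) = 0.
So x = -7 or x = -6.

x = -7 or x = -6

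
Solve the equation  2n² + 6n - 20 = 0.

Factor: 2(n + 5)(n - 2) = 0.
So n = -5 or n = 2.

n = -5 or n = 2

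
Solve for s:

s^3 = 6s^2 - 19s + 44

s = 4

Rearrange: s^3 - 6s^2 + 19s - 44 = 0.
Possible rational roots are divisors of -44. Testing s = 4 gives 0, so (s - 4) is a factor.
Divide: s^3 - 6s^2 + 19s - 44 = (s - 4)(s^2 - 2s + 11).
The quadratic s^2 - 2s + 11 has discriminant -40 < 0, so no further real roots.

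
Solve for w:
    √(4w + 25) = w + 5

Square both sides: 4w + 25 = (w + 5)².
Expand and rearrange: w² + 6w = 0.
Solving gives w = 0 or w = -6.
Check each candidate in the original equation:
  w = 0: √(25) = 5, while w + 5 = 5 — valid.
  w = -6: √(1) = 1, while w + 5 = -1 — extraneous.

w = 0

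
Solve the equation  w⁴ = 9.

w = -1.7321 or w = 1.7321

Let u = w². The equation becomes u² - 9 = 0.
Factor: (u - 3)(u + 3) = 0, so u = 3 or u = -3.
w² = 3 gives w = ±√(3) ≈ ±1.7321.
w² = -3 < 0 has no real solution.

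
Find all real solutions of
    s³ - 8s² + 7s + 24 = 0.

s = -1.2749 or s = 3 or s = 6.2749

Possible rational roots are divisors of 24. Testing s = 3 gives 0, so (s - 3) is a factor.
Divide: s³ - 8s² + 7s + 24 = (s - 3)(s² - 5s - 8).
Apply the quadratic formula to s² - 5s - 8 = 0: s = (5 ± √57)/2, i.e. s ≈ 6.2749 or s ≈ -1.2749.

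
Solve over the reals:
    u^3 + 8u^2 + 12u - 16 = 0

u = -4.8284 or u = -4 or u = 0.8284

Possible rational roots are divisors of -16. Testing u = -4 gives 0, so (u + 4) is a factor.
Divide: u^3 + 8u^2 + 12u - 16 = (u + 4)(u^2 + 4u - 4).
Apply the quadratic formula to u^2 + 4u - 4 = 0: u = (-4 +/- sqrt(32))/2, i.e. u ~= 0.8284 or u ~= -4.8284.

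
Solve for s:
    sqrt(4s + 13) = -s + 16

s = 9

Square both sides: 4s + 13 = (-s + 16)^2.
Expand and rearrange: s^2 - 36s + 243 = 0.
Solving gives s = 27 or s = 9.
Check each candidate in the original equation:
  s = 27: sqrt(121) = 11, while -s + 16 = -11 — extraneous.
  s = 9: sqrt(49) = 7, while -s + 16 = 7 — valid.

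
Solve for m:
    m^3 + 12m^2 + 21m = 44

Rearrange: m^3 + 12m^2 + 21m - 44 = 0.
Possible rational roots are divisors of -44. Testing m = -4 gives 0, so (m + 4) is a factor.
Divide: m^3 + 12m^2 + 21m - 44 = (m + 4)(m^2 + 8m - 11).
Apply the quadratic formula to m^2 + 8m - 11 = 0: m = (-8 +/- sqrt(108))/2, i.e. m ~= 1.1962 or m ~= -9.1962.

m = -9.1962 or m = -4 or m = 1.1962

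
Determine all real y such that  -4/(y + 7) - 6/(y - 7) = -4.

Multiply both sides by (y + 7)(y - 7):
-4(y - 7) - 6(y + 7) = -4(y + 7)(y - 7).
Expand and collect terms: -4y^2 + 10y + 210 = 0.
By the quadratic formula, y = (-10 +/- sqrt(3460)) / -8, so y ~= -6.1027 or y ~= 8.6027.
Neither value makes a denominator zero (y != -7, y != 7), so both are valid.

y = -6.1027 or y = 8.6027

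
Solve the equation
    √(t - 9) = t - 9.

t = 9 or t = 10

Square both sides: t - 9 = (t - 9)².
Expand and rearrange: t² - 19t + 90 = 0.
Solving gives t = 10 or t = 9.
Check each candidate in the original equation:
  t = 10: √(1) = 1, while t - 9 = 1 — valid.
  t = 9: √(0) = 0, while t - 9 = 0 — valid.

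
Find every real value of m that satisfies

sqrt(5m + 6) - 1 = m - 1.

m = 6

Isolate the radical: sqrt(5m + 6) = m.
Square both sides: 5m + 6 = (m)^2.
Expand and rearrange: m^2 - 5m - 6 = 0.
Solving gives m = 6 or m = -1.
Check each candidate in the original equation:
  m = 6: sqrt(36) = 6, while m = 6 — valid.
  m = -1: sqrt(1) = 1, while m = -1 — extraneous.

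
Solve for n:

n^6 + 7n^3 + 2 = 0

Let u = n^3. The equation becomes u^2 + 7u + 2 = 0.
By the quadratic formula, u = -7/2 + sqrt(41)/2 or u = -7/2 - sqrt(41)/2.
n^3 = -7/2 + sqrt(41)/2 gives n = -(7/2 - sqrt(41)/2)^(1/3) ~= -0.6683.
n^3 = -7/2 - sqrt(41)/2 gives n = -(sqrt(41)/2 + 7/2)^(1/3) ~= -1.8854.

n = -1.8854 or n = -0.6683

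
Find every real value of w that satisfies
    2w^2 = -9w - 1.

w = -4.386 or w = -0.114

Rearrange to standard form: 2w^2 + 9w + 1 = 0.
Discriminant: (9)^2 - 4*2*1 = 73.
Quadratic formula: w = (-9 +/- sqrt(73)) / 4.
So w = -9/4 + sqrt(73)/4 ~= -0.114 or w = -9/4 - sqrt(73)/4 ~= -4.386.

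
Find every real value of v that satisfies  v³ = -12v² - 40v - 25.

v = -6.1926 or v = -5 or v = -0.8074

Rearrange: v³ + 12v² + 40v + 25 = 0.
Possible rational roots are divisors of 25. Testing v = -5 gives 0, so (v + 5) is a factor.
Divide: v³ + 12v² + 40v + 25 = (v + 5)(v² + 7v + 5).
Apply the quadratic formula to v² + 7v + 5 = 0: v = (-7 ± √29)/2, i.e. v ≈ -0.8074 or v ≈ -6.1926.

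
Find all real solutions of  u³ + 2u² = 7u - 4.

u = -4 or u = 1

Rearrange: u³ + 2u² - 7u + 4 = 0.
Possible rational roots are divisors of 4. Testing u = -4 gives 0, so (u + 4) is a factor.
Divide: u³ + 2u² - 7u + 4 = (u + 4)(u² - 2u + 1).
The quadratic has the repeated root u = 1.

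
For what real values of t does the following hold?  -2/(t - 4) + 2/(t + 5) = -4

Multiply both sides by (t - 4)(t + 5):
-2(t + 5) + 2(t - 4) = -4(t - 4)(t + 5).
Expand and collect terms: -4t² - 4t + 98 = 0.
By the quadratic formula, t = (4 ± √1584) / -8, so t ≈ -5.4749 or t ≈ 4.4749.
Neither value makes a denominator zero (t ≠ 4, t ≠ -5), so both are valid.

t = -5.4749 or t = 4.4749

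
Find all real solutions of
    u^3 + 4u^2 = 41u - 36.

u = -9 or u = 1 or u = 4

Rearrange: u^3 + 4u^2 - 41u + 36 = 0.
Possible rational roots are divisors of 36. Testing u = 4 gives 0, so (u - 4) is a factor.
Divide: u^3 + 4u^2 - 41u + 36 = (u - 4)(u^2 + 8u - 9).
Factor the quadratic: u = 1 or u = -9.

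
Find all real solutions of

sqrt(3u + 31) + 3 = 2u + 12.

Isolate the radical: sqrt(3u + 31) = 2u + 9.
Square both sides: 3u + 31 = (2u + 9)^2.
Expand and rearrange: 4u^2 + 33u + 50 = 0.
Solving gives u = -2 or u = -6.25.
Check each candidate in the original equation:
  u = -2: sqrt(25) = 5, while 2u + 9 = 5 — valid.
  u = -6.25: sqrt(12.25) = 3.5, while 2u + 9 = -3.5 — extraneous.

u = -2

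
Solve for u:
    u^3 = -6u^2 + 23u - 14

Rearrange: u^3 + 6u^2 - 23u + 14 = 0.
Possible rational roots are divisors of 14. Testing u = 2 gives 0, so (u - 2) is a factor.
Divide: u^3 + 6u^2 - 23u + 14 = (u - 2)(u^2 + 8u - 7).
Apply the quadratic formula to u^2 + 8u - 7 = 0: u = (-8 +/- sqrt(92))/2, i.e. u ~= 0.7958 or u ~= -8.7958.

u = -8.7958 or u = 0.7958 or u = 2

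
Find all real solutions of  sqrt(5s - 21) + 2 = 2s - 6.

Isolate the radical: sqrt(5s - 21) = 2s - 8.
Square both sides: 5s - 21 = (2s - 8)^2.
Expand and rearrange: 4s^2 - 37s + 85 = 0.
Solving gives s = 5 or s = 4.25.
Check each candidate in the original equation:
  s = 5: sqrt(4) = 2, while 2s - 8 = 2 — valid.
  s = 4.25: sqrt(0.25) = 0.5, while 2s - 8 = 0.5 — valid.

s = 4.25 or s = 5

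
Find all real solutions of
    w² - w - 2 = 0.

Factor: (w - 2)(w + 1) = 0.
So w = 2 or w = -1.

w = -1 or w = 2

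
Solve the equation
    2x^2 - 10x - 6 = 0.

x = -0.5414 or x = 5.5414

Discriminant: (-10)^2 - 4*2*(-6) = 148.
Quadratic formula: x = (10 +/- sqrt(148)) / 4.
So x = 5/2 + sqrt(37)/2 ~= 5.5414 or x = 5/2 - sqrt(37)/2 ~= -0.5414.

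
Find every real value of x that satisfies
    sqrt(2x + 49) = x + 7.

x = 0

Square both sides: 2x + 49 = (x + 7)^2.
Expand and rearrange: x^2 + 12x = 0.
Solving gives x = 0 or x = -12.
Check each candidate in the original equation:
  x = 0: sqrt(49) = 7, while x + 7 = 7 — valid.
  x = -12: sqrt(25) = 5, while x + 7 = -5 — extraneous.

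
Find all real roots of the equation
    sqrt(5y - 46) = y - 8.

y = 10 or y = 11

Square both sides: 5y - 46 = (y - 8)^2.
Expand and rearrange: y^2 - 21y + 110 = 0.
Solving gives y = 11 or y = 10.
Check each candidate in the original equation:
  y = 11: sqrt(9) = 3, while y - 8 = 3 — valid.
  y = 10: sqrt(4) = 2, while y - 8 = 2 — valid.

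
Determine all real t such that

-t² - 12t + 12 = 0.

Discriminant: (-12)² − 4·(-1)·12 = 192.
Quadratic formula: t = (12 ± √192) / (-2).
So t = -4·√(3) - 6 ≈ -12.9282 or t = -6 + 4·√(3) ≈ 0.9282.

t = -12.9282 or t = 0.9282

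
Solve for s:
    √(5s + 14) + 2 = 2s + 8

Isolate the radical: √(5s + 14) = 2s + 6.
Square both sides: 5s + 14 = (2s + 6)².
Expand and rearrange: 4s² + 19s + 22 = 0.
Solving gives s = -2 or s = -2.75.
Check each candidate in the original equation:
  s = -2: √(4) = 2, while 2s + 6 = 2 — valid.
  s = -2.75: √(0.25) = 0.5, while 2s + 6 = 0.5 — valid.

s = -2.75 or s = -2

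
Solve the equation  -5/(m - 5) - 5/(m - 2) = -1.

Multiply both sides by (m - 5)(m - 2):
-5(m - 2) - 5(m - 5) = -(m - 5)(m - 2).
Expand and collect terms: -m² + 17m - 45 = 0.
By the quadratic formula, m = (-17 ± √109) / -2, so m ≈ 3.2798 or m ≈ 13.7202.
Neither value makes a denominator zero (m ≠ 5, m ≠ 2), so both are valid.

m = 3.2798 or m = 13.7202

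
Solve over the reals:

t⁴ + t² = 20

t = -2 or t = 2

Let u = t². The equation becomes u² + u - 20 = 0.
Factor: (u + 5)(u - 4) = 0, so u = -5 or u = 4.
t² = -5 < 0 has no real solution.
t² = 4 gives t = ±2.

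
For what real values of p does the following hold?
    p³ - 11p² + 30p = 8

Rearrange: p³ - 11p² + 30p - 8 = 0.
Possible rational roots are divisors of -8. Testing p = 4 gives 0, so (p - 4) is a factor.
Divide: p³ - 11p² + 30p - 8 = (p - 4)(p² - 7p + 2).
Apply the quadratic formula to p² - 7p + 2 = 0: p = (7 ± √41)/2, i.e. p ≈ 6.7016 or p ≈ 0.2984.

p = 0.2984 or p = 4 or p = 6.7016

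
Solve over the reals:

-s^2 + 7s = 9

s = 1.6972 or s = 5.3028

Rearrange to standard form: -s^2 + 7s - 9 = 0.
Discriminant: (7)^2 - 4*(-1)*(-9) = 13.
Quadratic formula: s = (-7 +/- sqrt(13)) / (-2).
So s = 7/2 - sqrt(13)/2 ~= 1.6972 or s = sqrt(13)/2 + 7/2 ~= 5.3028.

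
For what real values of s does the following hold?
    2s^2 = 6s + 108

s = -6 or s = 9

Bring every term to one side: 2s^2 - 6s - 108 = 0.
Factor: 2(s + 6)(s - 9) = 0.
So s = -6 or s = 9.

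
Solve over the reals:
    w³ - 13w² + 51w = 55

w = 1.7639 or w = 5 or w = 6.2361

Rearrange: w³ - 13w² + 51w - 55 = 0.
Possible rational roots are divisors of -55. Testing w = 5 gives 0, so (w - 5) is a factor.
Divide: w³ - 13w² + 51w - 55 = (w - 5)(w² - 8w + 11).
Apply the quadratic formula to w² - 8w + 11 = 0: w = (8 ± √20)/2, i.e. w ≈ 6.2361 or w ≈ 1.7639.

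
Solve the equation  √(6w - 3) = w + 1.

w = 2

Square both sides: 6w - 3 = (w + 1)².
Expand and rearrange: w² - 4w + 4 = 0.
This gives the repeated root w = 2.
Check in the original equation:
  w = 2: √(9) = 3, while w + 1 = 3 — valid.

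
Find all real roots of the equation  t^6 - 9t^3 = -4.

Let u = t^3. The equation becomes u^2 - 9u + 4 = 0.
By the quadratic formula, u = sqrt(65)/2 + 9/2 or u = 9/2 - sqrt(65)/2.
t^3 = sqrt(65)/2 + 9/2 gives t = (sqrt(65)/2 + 9/2)^(1/3) ~= 2.0433.
t^3 = 9/2 - sqrt(65)/2 gives t = (9/2 - sqrt(65)/2)^(1/3) ~= 0.7769.

t = 0.7769 or t = 2.0433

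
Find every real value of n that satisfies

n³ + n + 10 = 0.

n = -2

Possible rational roots are divisors of 10. Testing n = -2 gives 0, so (n + 2) is a factor.
Divide: n³ + n + 10 = (n + 2)(n² - 2n + 5).
The quadratic n² - 2n + 5 has discriminant -16 < 0, so no further real roots.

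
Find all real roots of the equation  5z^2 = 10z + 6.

z = -0.4832 or z = 2.4832

Rearrange to standard form: 5z^2 - 10z - 6 = 0.
Discriminant: (-10)^2 - 4*5*(-6) = 220.
Quadratic formula: z = (10 +/- sqrt(220)) / 10.
So z = 1 + sqrt(55)/5 ~= 2.4832 or z = 1 - sqrt(55)/5 ~= -0.4832.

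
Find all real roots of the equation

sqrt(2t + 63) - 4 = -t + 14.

Isolate the radical: sqrt(2t + 63) = -t + 18.
Square both sides: 2t + 63 = (-t + 18)^2.
Expand and rearrange: t^2 - 38t + 261 = 0.
Solving gives t = 29 or t = 9.
Check each candidate in the original equation:
  t = 29: sqrt(121) = 11, while -t + 18 = -11 — extraneous.
  t = 9: sqrt(81) = 9, while -t + 18 = 9 — valid.

t = 9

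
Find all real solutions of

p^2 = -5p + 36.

p = -9 or p = 4

Bring every term to one side: p^2 + 5p - 36 = 0.
Factor: (p - 4)(p + 9) = 0.
So p = 4 or p = -9.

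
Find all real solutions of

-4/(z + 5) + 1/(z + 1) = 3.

z = -6.2538 or z = -0.7462

Multiply both sides by (z + 5)(z + 1):
-4(z + 1) + (z + 5) = 3(z + 5)(z + 1).
Expand and collect terms: 3z^2 + 21z + 14 = 0.
By the quadratic formula, z = (-21 +/- sqrt(273)) / 6, so z ~= -0.7462 or z ~= -6.2538.
Neither value makes a denominator zero (z != -5, z != -1), so both are valid.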